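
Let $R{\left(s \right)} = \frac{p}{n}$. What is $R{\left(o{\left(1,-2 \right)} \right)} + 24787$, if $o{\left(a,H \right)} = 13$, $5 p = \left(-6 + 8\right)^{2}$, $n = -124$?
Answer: $\frac{3841984}{155} \approx 24787.0$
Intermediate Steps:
$p = \frac{4}{5}$ ($p = \frac{\left(-6 + 8\right)^{2}}{5} = \frac{2^{2}}{5} = \frac{1}{5} \cdot 4 = \frac{4}{5} \approx 0.8$)
$R{\left(s \right)} = - \frac{1}{155}$ ($R{\left(s \right)} = \frac{4}{5 \left(-124\right)} = \frac{4}{5} \left(- \frac{1}{124}\right) = - \frac{1}{155}$)
$R{\left(o{\left(1,-2 \right)} \right)} + 24787 = - \frac{1}{155} + 24787 = \frac{3841984}{155}$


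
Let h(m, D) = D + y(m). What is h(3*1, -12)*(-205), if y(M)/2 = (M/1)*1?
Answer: 1230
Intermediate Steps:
y(M) = 2*M (y(M) = 2*((M/1)*1) = 2*((M*1)*1) = 2*(M*1) = 2*M)
h(m, D) = D + 2*m
h(3*1, -12)*(-205) = (-12 + 2*(3*1))*(-205) = (-12 + 2*3)*(-205) = (-12 + 6)*(-205) = -6*(-205) = 1230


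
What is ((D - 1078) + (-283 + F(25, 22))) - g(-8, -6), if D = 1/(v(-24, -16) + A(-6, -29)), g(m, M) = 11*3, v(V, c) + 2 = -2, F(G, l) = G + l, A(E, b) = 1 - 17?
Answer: -26941/20 ≈ -1347.1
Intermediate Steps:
A(E, b) = -16
v(V, c) = -4 (v(V, c) = -2 - 2 = -4)
g(m, M) = 33
D = -1/20 (D = 1/(-4 - 16) = 1/(-20) = -1/20 ≈ -0.050000)
((D - 1078) + (-283 + F(25, 22))) - g(-8, -6) = ((-1/20 - 1078) + (-283 + (25 + 22))) - 1*33 = (-21561/20 + (-283 + 47)) - 33 = (-21561/20 - 236) - 33 = -26281/20 - 33 = -26941/20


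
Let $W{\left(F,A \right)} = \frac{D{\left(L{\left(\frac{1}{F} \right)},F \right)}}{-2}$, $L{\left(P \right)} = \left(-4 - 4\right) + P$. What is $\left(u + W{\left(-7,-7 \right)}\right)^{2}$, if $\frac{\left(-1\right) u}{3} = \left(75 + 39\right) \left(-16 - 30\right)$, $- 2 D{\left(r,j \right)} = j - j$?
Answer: $247495824$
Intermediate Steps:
$L{\left(P \right)} = -8 + P$
$D{\left(r,j \right)} = 0$ ($D{\left(r,j \right)} = - \frac{j - j}{2} = \left(- \frac{1}{2}\right) 0 = 0$)
$u = 15732$ ($u = - 3 \left(75 + 39\right) \left(-16 - 30\right) = - 3 \cdot 114 \left(-46\right) = \left(-3\right) \left(-5244\right) = 15732$)
$W{\left(F,A \right)} = 0$ ($W{\left(F,A \right)} = \frac{0}{-2} = 0 \left(- \frac{1}{2}\right) = 0$)
$\left(u + W{\left(-7,-7 \right)}\right)^{2} = \left(15732 + 0\right)^{2} = 15732^{2} = 247495824$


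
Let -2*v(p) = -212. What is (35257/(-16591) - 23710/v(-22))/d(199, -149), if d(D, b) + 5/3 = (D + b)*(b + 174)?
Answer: -595664778/3293064635 ≈ -0.18088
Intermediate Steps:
d(D, b) = -5/3 + (174 + b)*(D + b) (d(D, b) = -5/3 + (D + b)*(b + 174) = -5/3 + (D + b)*(174 + b) = -5/3 + (174 + b)*(D + b))
v(p) = 106 (v(p) = -1/2*(-212) = 106)
(35257/(-16591) - 23710/v(-22))/d(199, -149) = (35257/(-16591) - 23710/106)/(-5/3 + (-149)**2 + 174*199 + 174*(-149) + 199*(-149)) = (35257*(-1/16591) - 23710*1/106)/(-5/3 + 22201 + 34626 - 25926 - 29651) = (-35257/16591 - 11855/53)/(3745/3) = -198554926/879323*3/3745 = -595664778/3293064635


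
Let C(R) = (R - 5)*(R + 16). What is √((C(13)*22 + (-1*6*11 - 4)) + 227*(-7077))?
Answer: I*√1601445 ≈ 1265.5*I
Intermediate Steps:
C(R) = (-5 + R)*(16 + R)
√((C(13)*22 + (-1*6*11 - 4)) + 227*(-7077)) = √(((-80 + 13² + 11*13)*22 + (-1*6*11 - 4)) + 227*(-7077)) = √(((-80 + 169 + 143)*22 + (-6*11 - 4)) - 1606479) = √((232*22 + (-66 - 4)) - 1606479) = √((5104 - 70) - 1606479) = √(5034 - 1606479) = √(-1601445) = I*√1601445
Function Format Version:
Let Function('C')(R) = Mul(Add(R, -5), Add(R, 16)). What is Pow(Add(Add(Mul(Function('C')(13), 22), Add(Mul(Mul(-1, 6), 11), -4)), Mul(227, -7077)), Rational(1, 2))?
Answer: Mul(I, Pow(1601445, Rational(1, 2))) ≈ Mul(1265.5, I)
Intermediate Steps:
Function('C')(R) = Mul(Add(-5, R), Add(16, R))
Pow(Add(Add(Mul(Function('C')(13), 22), Add(Mul(Mul(-1, 6), 11), -4)), Mul(227, -7077)), Rational(1, 2)) = Pow(Add(Add(Mul(Add(-80, Pow(13, 2), Mul(11, 13)), 22), Add(Mul(Mul(-1, 6), 11), -4)), Mul(227, -7077)), Rational(1, 2)) = Pow(Add(Add(Mul(Add(-80, 169, 143), 22), Add(Mul(-6, 11), -4)), -1606479), Rational(1, 2)) = Pow(Add(Add(Mul(232, 22), Add(-66, -4)), -1606479), Rational(1, 2)) = Pow(Add(Add(5104, -70), -1606479), Rational(1, 2)) = Pow(Add(5034, -1606479), Rational(1, 2)) = Pow(-1601445, Rational(1, 2)) = Mul(I, Pow(1601445, Rational(1, 2)))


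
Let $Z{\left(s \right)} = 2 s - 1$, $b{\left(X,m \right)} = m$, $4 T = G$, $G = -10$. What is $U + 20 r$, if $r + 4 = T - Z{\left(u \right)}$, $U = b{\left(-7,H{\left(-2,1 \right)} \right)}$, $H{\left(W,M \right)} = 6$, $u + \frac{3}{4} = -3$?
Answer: $46$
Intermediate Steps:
$u = - \frac{15}{4}$ ($u = - \frac{3}{4} - 3 = - \frac{15}{4} \approx -3.75$)
$T = - \frac{5}{2}$ ($T = \frac{1}{4} \left(-10\right) = - \frac{5}{2} \approx -2.5$)
$Z{\left(s \right)} = -1 + 2 s$
$U = 6$
$r = 2$ ($r = -4 - \left(\frac{3}{2} - \frac{15}{2}\right) = -4 - -6 = -4 + \left(- \frac{5}{2} + \frac{17}{2}\right) = -4 + 6 = 2$)
$U + 20 r = 6 + 20 \cdot 2 = 6 + 40 = 46$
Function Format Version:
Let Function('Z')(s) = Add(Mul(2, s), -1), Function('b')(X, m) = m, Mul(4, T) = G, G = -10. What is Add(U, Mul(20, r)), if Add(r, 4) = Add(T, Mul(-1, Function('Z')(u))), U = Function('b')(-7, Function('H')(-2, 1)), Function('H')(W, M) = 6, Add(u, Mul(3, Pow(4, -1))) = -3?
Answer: 46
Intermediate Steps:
u = Rational(-15, 4) (u = Add(Rational(-3, 4), -3) = Rational(-15, 4) ≈ -3.7500)
T = Rational(-5, 2) (T = Mul(Rational(1, 4), -10) = Rational(-5, 2) ≈ -2.5000)
Function('Z')(s) = Add(-1, Mul(2, s))
U = 6
r = 2 (r = Add(-4, Add(Rational(-5, 2), Mul(-1, Add(-1, Mul(2, Rational(-15, 4)))))) = Add(-4, Add(Rational(-5, 2), Mul(-1, Add(-1, Rational(-15, 2))))) = Add(-4, Add(Rational(-5, 2), Mul(-1, Rational(-17, 2)))) = Add(-4, Add(Rational(-5, 2), Rational(17, 2))) = Add(-4, 6) = 2)
Add(U, Mul(20, r)) = Add(6, Mul(20, 2)) = Add(6, 40) = 46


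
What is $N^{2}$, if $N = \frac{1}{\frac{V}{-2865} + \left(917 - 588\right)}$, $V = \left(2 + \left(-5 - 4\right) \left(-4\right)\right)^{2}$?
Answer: $\frac{8208225}{885746381881} \approx 9.267 \cdot 10^{-6}$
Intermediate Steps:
$V = 1444$ ($V = \left(2 - -36\right)^{2} = \left(2 + 36\right)^{2} = 38^{2} = 1444$)
$N = \frac{2865}{941141}$ ($N = \frac{1}{\frac{1444}{-2865} + \left(917 - 588\right)} = \frac{1}{1444 \left(- \frac{1}{2865}\right) + \left(917 + \left(-794 + 206\right)\right)} = \frac{1}{- \frac{1444}{2865} + \left(917 - 588\right)} = \frac{1}{- \frac{1444}{2865} + 329} = \frac{1}{\frac{941141}{2865}} = \frac{2865}{941141} \approx 0.0030442$)
$N^{2} = \left(\frac{2865}{941141}\right)^{2} = \frac{8208225}{885746381881}$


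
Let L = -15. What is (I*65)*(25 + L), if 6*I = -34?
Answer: -11050/3 ≈ -3683.3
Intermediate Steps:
I = -17/3 (I = (⅙)*(-34) = -17/3 ≈ -5.6667)
(I*65)*(25 + L) = (-17/3*65)*(25 - 15) = -1105/3*10 = -11050/3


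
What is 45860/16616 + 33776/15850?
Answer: 161012877/32920450 ≈ 4.8910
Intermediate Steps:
45860/16616 + 33776/15850 = 45860*(1/16616) + 33776*(1/15850) = 11465/4154 + 16888/7925 = 161012877/32920450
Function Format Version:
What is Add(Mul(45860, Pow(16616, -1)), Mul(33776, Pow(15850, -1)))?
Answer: Rational(161012877, 32920450) ≈ 4.8910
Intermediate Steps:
Add(Mul(45860, Pow(16616, -1)), Mul(33776, Pow(15850, -1))) = Add(Mul(45860, Rational(1, 16616)), Mul(33776, Rational(1, 15850))) = Add(Rational(11465, 4154), Rational(16888, 7925)) = Rational(161012877, 32920450)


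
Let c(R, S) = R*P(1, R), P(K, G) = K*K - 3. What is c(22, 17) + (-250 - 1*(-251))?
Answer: -43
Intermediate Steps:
P(K, G) = -3 + K**2 (P(K, G) = K**2 - 3 = -3 + K**2)
c(R, S) = -2*R (c(R, S) = R*(-3 + 1**2) = R*(-3 + 1) = R*(-2) = -2*R)
c(22, 17) + (-250 - 1*(-251)) = -2*22 + (-250 - 1*(-251)) = -44 + (-250 + 251) = -44 + 1 = -43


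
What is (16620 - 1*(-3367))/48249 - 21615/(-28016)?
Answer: 1602857927/1351743984 ≈ 1.1858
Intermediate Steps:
(16620 - 1*(-3367))/48249 - 21615/(-28016) = (16620 + 3367)*(1/48249) - 21615*(-1/28016) = 19987*(1/48249) + 21615/28016 = 19987/48249 + 21615/28016 = 1602857927/1351743984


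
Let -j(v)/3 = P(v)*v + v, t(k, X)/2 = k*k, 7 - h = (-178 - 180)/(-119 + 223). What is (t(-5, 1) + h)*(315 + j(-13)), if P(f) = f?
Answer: -480879/52 ≈ -9247.7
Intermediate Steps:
h = 543/52 (h = 7 - (-178 - 180)/(-119 + 223) = 7 - (-358)/104 = 7 - 1*(-179/52) = 7 + 179/52 = 543/52 ≈ 10.442)
t(k, X) = 2*k² (t(k, X) = 2*(k*k) = 2*k²)
j(v) = -3*v - 3*v² (j(v) = -3*(v*v + v) = -3*(v² + v) = -3*(v + v²) = -3*v - 3*v²)
(t(-5, 1) + h)*(315 + j(-13)) = (2*(-5)² + 543/52)*(315 - 3*(-13)*(1 - 13)) = (2*25 + 543/52)*(315 - 3*(-13)*(-12)) = (50 + 543/52)*(315 - 468) = (3143/52)*(-153) = -480879/52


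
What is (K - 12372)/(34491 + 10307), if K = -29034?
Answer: -20703/22399 ≈ -0.92428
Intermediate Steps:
(K - 12372)/(34491 + 10307) = (-29034 - 12372)/(34491 + 10307) = -41406/44798 = -41406*1/44798 = -20703/22399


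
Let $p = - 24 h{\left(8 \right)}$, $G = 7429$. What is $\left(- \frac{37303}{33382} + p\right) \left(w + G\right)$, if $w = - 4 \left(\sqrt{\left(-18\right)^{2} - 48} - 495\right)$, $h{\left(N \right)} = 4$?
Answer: $- \frac{30503742775}{33382} + \frac{12967900 \sqrt{69}}{16691} \approx -9.0732 \cdot 10^{5}$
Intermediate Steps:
$p = -96$ ($p = \left(-24\right) 4 = -96$)
$w = 1980 - 8 \sqrt{69}$ ($w = - 4 \left(\sqrt{324 - 48} - 495\right) = - 4 \left(\sqrt{276} - 495\right) = - 4 \left(2 \sqrt{69} - 495\right) = - 4 \left(-495 + 2 \sqrt{69}\right) = 1980 - 8 \sqrt{69} \approx 1913.5$)
$\left(- \frac{37303}{33382} + p\right) \left(w + G\right) = \left(- \frac{37303}{33382} - 96\right) \left(\left(1980 - 8 \sqrt{69}\right) + 7429\right) = \left(\left(-37303\right) \frac{1}{33382} - 96\right) \left(9409 - 8 \sqrt{69}\right) = \left(- \frac{37303}{33382} - 96\right) \left(9409 - 8 \sqrt{69}\right) = - \frac{3241975 \left(9409 - 8 \sqrt{69}\right)}{33382} = - \frac{30503742775}{33382} + \frac{12967900 \sqrt{69}}{16691}$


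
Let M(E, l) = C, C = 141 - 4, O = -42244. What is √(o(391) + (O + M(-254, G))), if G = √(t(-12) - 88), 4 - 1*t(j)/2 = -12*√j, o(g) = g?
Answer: 2*I*√10429 ≈ 204.24*I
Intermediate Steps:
C = 137
t(j) = 8 + 24*√j (t(j) = 8 - (-24)*√j = 8 + 24*√j)
G = √(-80 + 48*I*√3) (G = √((8 + 24*√(-12)) - 88) = √((8 + 24*(2*I*√3)) - 88) = √((8 + 48*I*√3) - 88) = √(-80 + 48*I*√3) ≈ 4.2058 + 9.8838*I)
M(E, l) = 137
√(o(391) + (O + M(-254, G))) = √(391 + (-42244 + 137)) = √(391 - 42107) = √(-41716) = 2*I*√10429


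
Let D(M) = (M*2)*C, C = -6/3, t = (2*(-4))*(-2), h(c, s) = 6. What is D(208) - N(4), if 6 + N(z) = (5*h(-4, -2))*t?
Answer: -1306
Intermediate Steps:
t = 16 (t = -8*(-2) = 16)
C = -2 (C = -6*1/3 = -2)
N(z) = 474 (N(z) = -6 + (5*6)*16 = -6 + 30*16 = -6 + 480 = 474)
D(M) = -4*M (D(M) = (M*2)*(-2) = (2*M)*(-2) = -4*M)
D(208) - N(4) = -4*208 - 1*474 = -832 - 474 = -1306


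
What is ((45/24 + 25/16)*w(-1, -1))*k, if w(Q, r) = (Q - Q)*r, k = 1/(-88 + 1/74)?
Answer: 0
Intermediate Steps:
k = -74/6511 (k = 1/(-88 + 1/74) = 1/(-6511/74) = -74/6511 ≈ -0.011365)
w(Q, r) = 0 (w(Q, r) = 0*r = 0)
((45/24 + 25/16)*w(-1, -1))*k = ((45/24 + 25/16)*0)*(-74/6511) = ((45*(1/24) + 25*(1/16))*0)*(-74/6511) = ((15/8 + 25/16)*0)*(-74/6511) = ((55/16)*0)*(-74/6511) = 0*(-74/6511) = 0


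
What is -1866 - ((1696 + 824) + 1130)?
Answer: -5516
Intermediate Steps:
-1866 - ((1696 + 824) + 1130) = -1866 - (2520 + 1130) = -1866 - 1*3650 = -1866 - 3650 = -5516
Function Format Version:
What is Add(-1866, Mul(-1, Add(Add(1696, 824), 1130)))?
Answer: -5516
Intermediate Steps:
Add(-1866, Mul(-1, Add(Add(1696, 824), 1130))) = Add(-1866, Mul(-1, Add(2520, 1130))) = Add(-1866, Mul(-1, 3650)) = Add(-1866, -3650) = -5516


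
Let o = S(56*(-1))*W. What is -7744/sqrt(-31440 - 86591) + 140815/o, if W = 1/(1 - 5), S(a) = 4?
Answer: -140815 + 7744*I*sqrt(118031)/118031 ≈ -1.4082e+5 + 22.541*I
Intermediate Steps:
W = -1/4 (W = 1/(-4) = -1/4 ≈ -0.25000)
o = -1 (o = 4*(-1/4) = -1)
-7744/sqrt(-31440 - 86591) + 140815/o = -7744/sqrt(-31440 - 86591) + 140815/(-1) = -7744*(-I*sqrt(118031)/118031) + 140815*(-1) = -7744*(-I*sqrt(118031)/118031) - 140815 = -(-7744)*I*sqrt(118031)/118031 - 140815 = 7744*I*sqrt(118031)/118031 - 140815 = -140815 + 7744*I*sqrt(118031)/118031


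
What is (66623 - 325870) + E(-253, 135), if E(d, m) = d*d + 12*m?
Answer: -193618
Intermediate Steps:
E(d, m) = d**2 + 12*m
(66623 - 325870) + E(-253, 135) = (66623 - 325870) + ((-253)**2 + 12*135) = -259247 + (64009 + 1620) = -259247 + 65629 = -193618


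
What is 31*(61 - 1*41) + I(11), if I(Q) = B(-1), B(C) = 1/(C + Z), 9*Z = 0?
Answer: 619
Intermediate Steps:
Z = 0 (Z = (1/9)*0 = 0)
B(C) = 1/C (B(C) = 1/(C + 0) = 1/C)
I(Q) = -1 (I(Q) = 1/(-1) = -1)
31*(61 - 1*41) + I(11) = 31*(61 - 1*41) - 1 = 31*(61 - 41) - 1 = 31*20 - 1 = 620 - 1 = 619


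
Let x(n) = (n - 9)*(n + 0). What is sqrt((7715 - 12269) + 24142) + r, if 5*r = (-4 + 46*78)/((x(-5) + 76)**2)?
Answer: 896/26645 + 2*sqrt(4897) ≈ 139.99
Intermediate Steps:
x(n) = n*(-9 + n) (x(n) = (-9 + n)*n = n*(-9 + n))
r = 896/26645 (r = ((-4 + 46*78)/((-5*(-9 - 5) + 76)**2))/5 = ((-4 + 3588)/((-5*(-14) + 76)**2))/5 = (3584/((70 + 76)**2))/5 = (3584/(146**2))/5 = (3584/21316)/5 = (3584*(1/21316))/5 = (1/5)*(896/5329) = 896/26645 ≈ 0.033627)
sqrt((7715 - 12269) + 24142) + r = sqrt((7715 - 12269) + 24142) + 896/26645 = sqrt(-4554 + 24142) + 896/26645 = sqrt(19588) + 896/26645 = 2*sqrt(4897) + 896/26645 = 896/26645 + 2*sqrt(4897)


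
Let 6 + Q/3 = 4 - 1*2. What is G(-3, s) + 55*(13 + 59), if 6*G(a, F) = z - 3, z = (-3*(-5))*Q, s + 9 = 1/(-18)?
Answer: 7859/2 ≈ 3929.5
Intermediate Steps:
Q = -12 (Q = -18 + 3*(4 - 1*2) = -18 + 3*(4 - 2) = -18 + 3*2 = -18 + 6 = -12)
s = -163/18 (s = -9 + 1/(-18) = -9 - 1/18 = -163/18 ≈ -9.0556)
z = -180 (z = -3*(-5)*(-12) = 15*(-12) = -180)
G(a, F) = -61/2 (G(a, F) = (-180 - 3)/6 = (⅙)*(-183) = -61/2)
G(-3, s) + 55*(13 + 59) = -61/2 + 55*(13 + 59) = -61/2 + 55*72 = -61/2 + 3960 = 7859/2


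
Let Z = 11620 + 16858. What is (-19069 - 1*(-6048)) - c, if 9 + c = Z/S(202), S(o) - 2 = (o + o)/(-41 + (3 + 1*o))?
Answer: -3548794/183 ≈ -19392.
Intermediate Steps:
S(o) = 2 + 2*o/(-38 + o) (S(o) = 2 + (o + o)/(-41 + (3 + 1*o)) = 2 + (2*o)/(-41 + (3 + o)) = 2 + (2*o)/(-38 + o) = 2 + 2*o/(-38 + o))
Z = 28478
c = 1165951/183 (c = -9 + 28478/((4*(-19 + 202)/(-38 + 202))) = -9 + 28478/((4*183/164)) = -9 + 28478/((4*(1/164)*183)) = -9 + 28478/(183/41) = -9 + 28478*(41/183) = -9 + 1167598/183 = 1165951/183 ≈ 6371.3)
(-19069 - 1*(-6048)) - c = (-19069 - 1*(-6048)) - 1*1165951/183 = (-19069 + 6048) - 1165951/183 = -13021 - 1165951/183 = -3548794/183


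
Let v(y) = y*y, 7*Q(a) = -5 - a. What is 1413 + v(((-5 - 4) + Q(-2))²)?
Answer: 22367349/2401 ≈ 9315.8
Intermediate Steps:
Q(a) = -5/7 - a/7 (Q(a) = (-5 - a)/7 = -5/7 - a/7)
v(y) = y²
1413 + v(((-5 - 4) + Q(-2))²) = 1413 + (((-5 - 4) + (-5/7 - ⅐*(-2)))²)² = 1413 + ((-9 + (-5/7 + 2/7))²)² = 1413 + ((-9 - 3/7)²)² = 1413 + ((-66/7)²)² = 1413 + (4356/49)² = 1413 + 18974736/2401 = 22367349/2401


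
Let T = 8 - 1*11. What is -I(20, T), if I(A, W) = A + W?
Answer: -17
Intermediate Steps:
T = -3 (T = 8 - 11 = -3)
-I(20, T) = -(20 - 3) = -1*17 = -17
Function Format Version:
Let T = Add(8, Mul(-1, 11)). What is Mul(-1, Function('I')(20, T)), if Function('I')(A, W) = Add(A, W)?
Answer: -17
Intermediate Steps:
T = -3 (T = Add(8, -11) = -3)
Mul(-1, Function('I')(20, T)) = Mul(-1, Add(20, -3)) = Mul(-1, 17) = -17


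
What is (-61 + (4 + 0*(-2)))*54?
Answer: -3078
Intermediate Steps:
(-61 + (4 + 0*(-2)))*54 = (-61 + (4 + 0))*54 = (-61 + 4)*54 = -57*54 = -3078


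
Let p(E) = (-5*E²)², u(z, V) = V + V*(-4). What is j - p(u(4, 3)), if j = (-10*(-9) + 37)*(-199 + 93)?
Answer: -177487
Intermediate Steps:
u(z, V) = -3*V (u(z, V) = V - 4*V = -3*V)
p(E) = 25*E⁴
j = -13462 (j = (90 + 37)*(-106) = 127*(-106) = -13462)
j - p(u(4, 3)) = -13462 - 25*(-3*3)⁴ = -13462 - 25*(-9)⁴ = -13462 - 25*6561 = -13462 - 1*164025 = -13462 - 164025 = -177487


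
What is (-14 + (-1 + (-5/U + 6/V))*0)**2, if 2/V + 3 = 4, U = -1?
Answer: 196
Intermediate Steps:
V = 2 (V = 2/(-3 + 4) = 2/1 = 2*1 = 2)
(-14 + (-1 + (-5/U + 6/V))*0)**2 = (-14 + (-1 + (-5/(-1) + 6/2))*0)**2 = (-14 + (-1 + (-5*(-1) + 6*(1/2)))*0)**2 = (-14 + (-1 + (5 + 3))*0)**2 = (-14 + (-1 + 8)*0)**2 = (-14 + 7*0)**2 = (-14 + 0)**2 = (-14)**2 = 196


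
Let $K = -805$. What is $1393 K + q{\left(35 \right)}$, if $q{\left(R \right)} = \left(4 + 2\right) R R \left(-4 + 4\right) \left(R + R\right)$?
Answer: $-1121365$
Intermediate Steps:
$q{\left(R \right)} = 0$ ($q{\left(R \right)} = 6 R R 0 \cdot 2 R = 6 R^{2} \cdot 0 = 0$)
$1393 K + q{\left(35 \right)} = 1393 \left(-805\right) + 0 = -1121365 + 0 = -1121365$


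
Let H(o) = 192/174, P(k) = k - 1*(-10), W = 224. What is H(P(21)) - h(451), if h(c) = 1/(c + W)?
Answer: 21571/19575 ≈ 1.1020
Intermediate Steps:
P(k) = 10 + k (P(k) = k + 10 = 10 + k)
h(c) = 1/(224 + c) (h(c) = 1/(c + 224) = 1/(224 + c))
H(o) = 32/29 (H(o) = 192*(1/174) = 32/29)
H(P(21)) - h(451) = 32/29 - 1/(224 + 451) = 32/29 - 1/675 = 21571/19575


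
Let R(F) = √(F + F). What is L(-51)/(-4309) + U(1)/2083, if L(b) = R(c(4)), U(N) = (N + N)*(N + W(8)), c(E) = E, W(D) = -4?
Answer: -6/2083 - 2*√2/4309 ≈ -0.0035369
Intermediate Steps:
U(N) = 2*N*(-4 + N) (U(N) = (N + N)*(N - 4) = (2*N)*(-4 + N) = 2*N*(-4 + N))
R(F) = √2*√F (R(F) = √(2*F) = √2*√F)
L(b) = 2*√2 (L(b) = √2*√4 = √2*2 = 2*√2)
L(-51)/(-4309) + U(1)/2083 = (2*√2)/(-4309) + (2*1*(-4 + 1))/2083 = (2*√2)*(-1/4309) + (2*1*(-3))*(1/2083) = -2*√2/4309 - 6*1/2083 = -2*√2/4309 - 6/2083 = -6/2083 - 2*√2/4309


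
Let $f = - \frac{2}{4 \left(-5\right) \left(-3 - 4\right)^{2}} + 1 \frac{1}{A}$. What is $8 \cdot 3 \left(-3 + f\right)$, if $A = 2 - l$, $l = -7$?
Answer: $- \frac{50924}{735} \approx -69.284$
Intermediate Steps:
$A = 9$ ($A = 2 - -7 = 2 + 7 = 9$)
$f = \frac{499}{4410}$ ($f = - \frac{2}{4 \left(-5\right) \left(-3 - 4\right)^{2}} + 1 \cdot \frac{1}{9} = - \frac{2}{\left(-20\right) \left(-7\right)^{2}} + 1 \cdot \frac{1}{9} = - \frac{2}{\left(-20\right) 49} + \frac{1}{9} = - \frac{2}{-980} + \frac{1}{9} = \left(-2\right) \left(- \frac{1}{980}\right) + \frac{1}{9} = \frac{1}{490} + \frac{1}{9} = \frac{499}{4410} \approx 0.11315$)
$8 \cdot 3 \left(-3 + f\right) = 8 \cdot 3 \left(-3 + \frac{499}{4410}\right) = 24 \left(- \frac{12731}{4410}\right) = - \frac{50924}{735}$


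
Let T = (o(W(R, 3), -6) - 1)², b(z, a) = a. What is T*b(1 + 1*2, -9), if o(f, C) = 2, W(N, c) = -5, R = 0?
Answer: -9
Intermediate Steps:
T = 1 (T = (2 - 1)² = 1² = 1)
T*b(1 + 1*2, -9) = 1*(-9) = -9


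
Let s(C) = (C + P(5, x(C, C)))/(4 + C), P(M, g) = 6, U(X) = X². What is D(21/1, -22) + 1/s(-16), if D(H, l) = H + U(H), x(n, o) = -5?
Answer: 2316/5 ≈ 463.20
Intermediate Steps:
s(C) = (6 + C)/(4 + C) (s(C) = (C + 6)/(4 + C) = (6 + C)/(4 + C))
D(H, l) = H + H²
D(21/1, -22) + 1/s(-16) = (21/1)*(1 + 21/1) + 1/((6 - 16)/(4 - 16)) = (21*1)*(1 + 21*1) + 1/(-10/(-12)) = 21*(1 + 21) + 1/(-1/12*(-10)) = 21*22 + 1/(⅚) = 462 + 6/5 = 2316/5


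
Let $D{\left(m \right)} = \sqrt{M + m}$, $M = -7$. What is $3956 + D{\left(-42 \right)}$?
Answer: $3956 + 7 i \approx 3956.0 + 7.0 i$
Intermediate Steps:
$D{\left(m \right)} = \sqrt{-7 + m}$
$3956 + D{\left(-42 \right)} = 3956 + \sqrt{-7 - 42} = 3956 + \sqrt{-49} = 3956 + 7 i$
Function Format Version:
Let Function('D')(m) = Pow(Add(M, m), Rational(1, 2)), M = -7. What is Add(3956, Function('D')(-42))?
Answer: Add(3956, Mul(7, I)) ≈ Add(3956.0, Mul(7.0000, I))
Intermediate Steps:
Function('D')(m) = Pow(Add(-7, m), Rational(1, 2))
Add(3956, Function('D')(-42)) = Add(3956, Pow(Add(-7, -42), Rational(1, 2))) = Add(3956, Pow(-49, Rational(1, 2))) = Add(3956, Mul(7, I))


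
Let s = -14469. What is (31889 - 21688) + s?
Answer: -4268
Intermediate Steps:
(31889 - 21688) + s = (31889 - 21688) - 14469 = 10201 - 14469 = -4268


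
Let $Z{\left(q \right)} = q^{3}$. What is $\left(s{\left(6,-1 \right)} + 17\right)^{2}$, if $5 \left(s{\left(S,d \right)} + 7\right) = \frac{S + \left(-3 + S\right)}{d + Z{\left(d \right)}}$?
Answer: $\frac{8281}{100} \approx 82.81$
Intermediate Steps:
$s{\left(S,d \right)} = -7 + \frac{-3 + 2 S}{5 \left(d + d^{3}\right)}$ ($s{\left(S,d \right)} = -7 + \frac{\left(S + \left(-3 + S\right)\right) \frac{1}{d + d^{3}}}{5} = -7 + \frac{\left(-3 + 2 S\right) \frac{1}{d + d^{3}}}{5} = -7 + \frac{\frac{1}{d + d^{3}} \left(-3 + 2 S\right)}{5} = -7 + \frac{-3 + 2 S}{5 \left(d + d^{3}\right)}$)
$\left(s{\left(6,-1 \right)} + 17\right)^{2} = \left(\frac{-3 - -35 - 35 \left(-1\right)^{3} + 2 \cdot 6}{5 \left(-1\right) \left(1 + \left(-1\right)^{2}\right)} + 17\right)^{2} = \left(\frac{1}{5} \left(-1\right) \frac{1}{1 + 1} \left(-3 + 35 - -35 + 12\right) + 17\right)^{2} = \left(\frac{1}{5} \left(-1\right) \frac{1}{2} \left(-3 + 35 + 35 + 12\right) + 17\right)^{2} = \left(\frac{1}{5} \left(-1\right) \frac{1}{2} \cdot 79 + 17\right)^{2} = \left(- \frac{79}{10} + 17\right)^{2} = \left(\frac{91}{10}\right)^{2} = \frac{8281}{100}$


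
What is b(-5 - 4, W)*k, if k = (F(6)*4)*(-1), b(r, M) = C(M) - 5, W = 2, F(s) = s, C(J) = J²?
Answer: 24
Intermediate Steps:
b(r, M) = -5 + M² (b(r, M) = M² - 5 = -5 + M²)
k = -24 (k = (6*4)*(-1) = 24*(-1) = -24)
b(-5 - 4, W)*k = (-5 + 2²)*(-24) = (-5 + 4)*(-24) = -1*(-24) = 24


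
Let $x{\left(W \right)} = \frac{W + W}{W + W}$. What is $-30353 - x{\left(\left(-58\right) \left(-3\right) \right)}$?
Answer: $-30354$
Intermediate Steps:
$x{\left(W \right)} = 1$ ($x{\left(W \right)} = \frac{2 W}{2 W} = 2 W \frac{1}{2 W} = 1$)
$-30353 - x{\left(\left(-58\right) \left(-3\right) \right)} = -30353 - 1 = -30354$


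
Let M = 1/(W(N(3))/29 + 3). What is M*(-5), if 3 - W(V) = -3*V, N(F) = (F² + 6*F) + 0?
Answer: -145/171 ≈ -0.84795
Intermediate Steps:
N(F) = F² + 6*F
W(V) = 3 + 3*V (W(V) = 3 - (-3)*V = 3 + 3*V)
M = 29/171 (M = 1/((3 + 3*(3*(6 + 3)))/29 + 3) = 1/((3 + 3*(3*9))*(1/29) + 3) = 1/((3 + 3*27)*(1/29) + 3) = 1/((3 + 81)*(1/29) + 3) = 1/(84*(1/29) + 3) = 1/(84/29 + 3) = 1/(171/29) = 29/171 ≈ 0.16959)
M*(-5) = (29/171)*(-5) = -145/171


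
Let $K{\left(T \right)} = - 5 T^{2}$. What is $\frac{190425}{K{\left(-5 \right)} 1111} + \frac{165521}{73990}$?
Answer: $\frac{14235493}{16440578} \approx 0.86588$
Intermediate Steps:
$\frac{190425}{K{\left(-5 \right)} 1111} + \frac{165521}{73990} = \frac{190425}{- 5 \left(-5\right)^{2} \cdot 1111} + \frac{165521}{73990} = \frac{190425}{\left(-5\right) 25 \cdot 1111} + 165521 \cdot \frac{1}{73990} = \frac{190425}{\left(-125\right) 1111} + \frac{165521}{73990} = \frac{190425}{-138875} + \frac{165521}{73990} = 190425 \left(- \frac{1}{138875}\right) + \frac{165521}{73990} = - \frac{7617}{5555} + \frac{165521}{73990} = \frac{14235493}{16440578}$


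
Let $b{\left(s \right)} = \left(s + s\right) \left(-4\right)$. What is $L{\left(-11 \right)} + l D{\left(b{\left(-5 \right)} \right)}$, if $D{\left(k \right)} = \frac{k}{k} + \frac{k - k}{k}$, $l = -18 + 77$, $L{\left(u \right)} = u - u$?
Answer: $59$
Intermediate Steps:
$b{\left(s \right)} = - 8 s$ ($b{\left(s \right)} = 2 s \left(-4\right) = - 8 s$)
$L{\left(u \right)} = 0$
$l = 59$
$D{\left(k \right)} = 1$ ($D{\left(k \right)} = 1 + \frac{0}{k} = 1 + 0 = 1$)
$L{\left(-11 \right)} + l D{\left(b{\left(-5 \right)} \right)} = 0 + 59 \cdot 1 = 0 + 59 = 59$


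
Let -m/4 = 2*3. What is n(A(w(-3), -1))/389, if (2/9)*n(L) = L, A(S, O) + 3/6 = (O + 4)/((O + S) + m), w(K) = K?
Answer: -153/21784 ≈ -0.0070235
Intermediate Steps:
m = -24 (m = -8*3 = -4*6 = -24)
A(S, O) = -1/2 + (4 + O)/(-24 + O + S) (A(S, O) = -1/2 + (O + 4)/((O + S) - 24) = -1/2 + (4 + O)/(-24 + O + S))
n(L) = 9*L/2
n(A(w(-3), -1))/389 = (9*((32 - 1 - 1*(-3))/(2*(-24 - 1 - 3)))/2)/389 = (9*((1/2)*(32 - 1 + 3)/(-28))/2)*(1/389) = (9*((1/2)*(-1/28)*34)/2)*(1/389) = ((9/2)*(-17/28))*(1/389) = -153/56*1/389 = -153/21784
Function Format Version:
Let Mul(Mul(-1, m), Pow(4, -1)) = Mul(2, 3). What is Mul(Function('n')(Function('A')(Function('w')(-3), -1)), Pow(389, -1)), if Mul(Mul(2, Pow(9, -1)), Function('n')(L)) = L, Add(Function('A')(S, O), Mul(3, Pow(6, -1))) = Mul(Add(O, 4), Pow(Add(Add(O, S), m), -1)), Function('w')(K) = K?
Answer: Rational(-153, 21784) ≈ -0.0070235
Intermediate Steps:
m = -24 (m = Mul(-4, Mul(2, 3)) = Mul(-4, 6) = -24)
Function('A')(S, O) = Add(Rational(-1, 2), Mul(Pow(Add(-24, O, S), -1), Add(4, O))) (Function('A')(S, O) = Add(Rational(-1, 2), Mul(Add(O, 4), Pow(Add(Add(O, S), -24), -1))) = Add(Rational(-1, 2), Mul(Add(4, O), Pow(Add(-24, O, S), -1))) = Add(Rational(-1, 2), Mul(Pow(Add(-24, O, S), -1), Add(4, O))))
Function('n')(L) = Mul(Rational(9, 2), L)
Mul(Function('n')(Function('A')(Function('w')(-3), -1)), Pow(389, -1)) = Mul(Mul(Rational(9, 2), Mul(Rational(1, 2), Pow(Add(-24, -1, -3), -1), Add(32, -1, Mul(-1, -3)))), Pow(389, -1)) = Mul(Mul(Rational(9, 2), Mul(Rational(1, 2), Pow(-28, -1), Add(32, -1, 3))), Rational(1, 389)) = Mul(Mul(Rational(9, 2), Mul(Rational(1, 2), Rational(-1, 28), 34)), Rational(1, 389)) = Mul(Mul(Rational(9, 2), Rational(-17, 28)), Rational(1, 389)) = Mul(Rational(-153, 56), Rational(1, 389)) = Rational(-153, 21784)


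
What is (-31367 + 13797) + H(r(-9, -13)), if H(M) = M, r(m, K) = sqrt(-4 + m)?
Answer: -17570 + I*sqrt(13) ≈ -17570.0 + 3.6056*I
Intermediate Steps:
(-31367 + 13797) + H(r(-9, -13)) = (-31367 + 13797) + sqrt(-4 - 9) = -17570 + sqrt(-13) = -17570 + I*sqrt(13)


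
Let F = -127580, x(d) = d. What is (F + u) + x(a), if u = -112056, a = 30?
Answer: -239606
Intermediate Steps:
(F + u) + x(a) = (-127580 - 112056) + 30 = -239636 + 30 = -239606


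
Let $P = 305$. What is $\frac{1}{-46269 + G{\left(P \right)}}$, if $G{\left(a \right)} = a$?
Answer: $- \frac{1}{45964} \approx -2.1756 \cdot 10^{-5}$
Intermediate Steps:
$\frac{1}{-46269 + G{\left(P \right)}} = \frac{1}{-46269 + 305} = \frac{1}{-45964} = - \frac{1}{45964}$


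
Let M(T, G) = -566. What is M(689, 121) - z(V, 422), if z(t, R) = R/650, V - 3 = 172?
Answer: -184161/325 ≈ -566.65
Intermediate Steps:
V = 175 (V = 3 + 172 = 175)
z(t, R) = R/650 (z(t, R) = R*(1/650) = R/650)
M(689, 121) - z(V, 422) = -566 - 422/650 = -566 - 1*211/325 = -566 - 211/325 = -184161/325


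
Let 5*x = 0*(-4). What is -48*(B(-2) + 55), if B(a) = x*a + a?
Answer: -2544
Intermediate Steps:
x = 0 (x = (0*(-4))/5 = (1/5)*0 = 0)
B(a) = a (B(a) = 0*a + a = 0 + a = a)
-48*(B(-2) + 55) = -48*(-2 + 55) = -48*53 = -2544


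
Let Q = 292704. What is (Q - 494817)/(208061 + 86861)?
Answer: -202113/294922 ≈ -0.68531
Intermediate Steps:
(Q - 494817)/(208061 + 86861) = (292704 - 494817)/(208061 + 86861) = -202113/294922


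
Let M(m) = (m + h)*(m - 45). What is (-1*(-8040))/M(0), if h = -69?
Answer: 536/207 ≈ 2.5894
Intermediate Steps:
M(m) = (-69 + m)*(-45 + m) (M(m) = (m - 69)*(m - 45) = (-69 + m)*(-45 + m))
(-1*(-8040))/M(0) = (-1*(-8040))/(3105 + 0**2 - 114*0) = 8040/(3105 + 0 + 0) = 8040/3105 = 8040*(1/3105) = 536/207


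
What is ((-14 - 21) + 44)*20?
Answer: 180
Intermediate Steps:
((-14 - 21) + 44)*20 = (-35 + 44)*20 = 9*20 = 180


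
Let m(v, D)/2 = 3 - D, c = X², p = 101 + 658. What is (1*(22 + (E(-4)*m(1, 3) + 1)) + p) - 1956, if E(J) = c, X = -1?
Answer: -1174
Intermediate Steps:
p = 759
c = 1 (c = (-1)² = 1)
E(J) = 1
m(v, D) = 6 - 2*D (m(v, D) = 2*(3 - D) = 6 - 2*D)
(1*(22 + (E(-4)*m(1, 3) + 1)) + p) - 1956 = (1*(22 + (1*(6 - 2*3) + 1)) + 759) - 1956 = (1*(22 + (1*(6 - 6) + 1)) + 759) - 1956 = (1*(22 + (1*0 + 1)) + 759) - 1956 = (1*(22 + (0 + 1)) + 759) - 1956 = (1*(22 + 1) + 759) - 1956 = (1*23 + 759) - 1956 = (23 + 759) - 1956 = 782 - 1956 = -1174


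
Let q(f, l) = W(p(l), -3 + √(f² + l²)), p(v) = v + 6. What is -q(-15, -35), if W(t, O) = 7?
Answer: -7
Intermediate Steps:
p(v) = 6 + v
q(f, l) = 7
-q(-15, -35) = -1*7 = -7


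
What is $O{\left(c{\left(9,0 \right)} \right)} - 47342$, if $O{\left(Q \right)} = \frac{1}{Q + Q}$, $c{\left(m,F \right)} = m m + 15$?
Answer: $- \frac{9089663}{192} \approx -47342.0$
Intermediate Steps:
$c{\left(m,F \right)} = 15 + m^{2}$ ($c{\left(m,F \right)} = m^{2} + 15 = 15 + m^{2}$)
$O{\left(Q \right)} = \frac{1}{2 Q}$
$O{\left(c{\left(9,0 \right)} \right)} - 47342 = \frac{1}{2 \left(15 + 9^{2}\right)} - 47342 = \frac{1}{2 \left(15 + 81\right)} - 47342 = \frac{1}{2 \cdot 96} - 47342 = \frac{1}{2} \cdot \frac{1}{96} - 47342 = \frac{1}{192} - 47342 = - \frac{9089663}{192}$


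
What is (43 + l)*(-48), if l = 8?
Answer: -2448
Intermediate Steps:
(43 + l)*(-48) = (43 + 8)*(-48) = 51*(-48) = -2448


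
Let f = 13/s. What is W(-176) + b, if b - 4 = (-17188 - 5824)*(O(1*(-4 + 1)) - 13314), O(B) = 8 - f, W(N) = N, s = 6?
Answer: 918742078/3 ≈ 3.0625e+8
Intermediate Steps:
f = 13/6 ≈ 2.1667
O(B) = 35/6 (O(B) = 8 - 1*13/6 = 8 - 13/6 = 35/6)
b = 918742606/3 (b = 4 + (-17188 - 5824)*(35/6 - 13314) = 4 - 23012*(-79849/6) = 4 + 918742594/3 = 918742606/3 ≈ 3.0625e+8)
W(-176) + b = -176 + 918742606/3 = 918742078/3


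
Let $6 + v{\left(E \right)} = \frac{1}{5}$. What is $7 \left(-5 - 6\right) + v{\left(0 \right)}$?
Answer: $- \frac{414}{5} \approx -82.8$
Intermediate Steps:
$v{\left(E \right)} = - \frac{29}{5}$ ($v{\left(E \right)} = -6 + \frac{1}{5} = - \frac{29}{5}$)
$7 \left(-5 - 6\right) + v{\left(0 \right)} = 7 \left(-5 - 6\right) - \frac{29}{5} = 7 \left(-11\right) - \frac{29}{5} = -77 - \frac{29}{5} = - \frac{414}{5}$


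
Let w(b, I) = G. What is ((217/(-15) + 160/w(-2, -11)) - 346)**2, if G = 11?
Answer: 3257783929/27225 ≈ 1.1966e+5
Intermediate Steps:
w(b, I) = 11
((217/(-15) + 160/w(-2, -11)) - 346)**2 = ((217/(-15) + 160/11) - 346)**2 = ((217*(-1/15) + 160*(1/11)) - 346)**2 = ((-217/15 + 160/11) - 346)**2 = (13/165 - 346)**2 = (-57077/165)**2 = 3257783929/27225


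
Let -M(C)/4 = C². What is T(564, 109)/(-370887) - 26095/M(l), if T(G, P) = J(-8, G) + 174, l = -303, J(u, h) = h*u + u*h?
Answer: 4309444955/45401019444 ≈ 0.094920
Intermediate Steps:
J(u, h) = 2*h*u (J(u, h) = h*u + h*u = 2*h*u)
T(G, P) = 174 - 16*G (T(G, P) = 2*G*(-8) + 174 = -16*G + 174 = 174 - 16*G)
M(C) = -4*C²
T(564, 109)/(-370887) - 26095/M(l) = (174 - 16*564)/(-370887) - 26095/((-4*(-303)²)) = (174 - 9024)*(-1/370887) - 26095/((-4*91809)) = -8850*(-1/370887) - 26095/(-367236) = 2950/123629 - 26095*(-1/367236) = 2950/123629 + 26095/367236 = 4309444955/45401019444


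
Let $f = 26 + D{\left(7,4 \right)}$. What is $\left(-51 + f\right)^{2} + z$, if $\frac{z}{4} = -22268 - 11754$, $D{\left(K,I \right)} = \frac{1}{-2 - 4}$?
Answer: $- \frac{4876367}{36} \approx -1.3545 \cdot 10^{5}$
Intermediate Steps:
$D{\left(K,I \right)} = - \frac{1}{6}$ ($D{\left(K,I \right)} = \frac{1}{-6} = - \frac{1}{6}$)
$f = \frac{155}{6}$ ($f = 26 - \frac{1}{6} = \frac{155}{6} \approx 25.833$)
$z = -136088$ ($z = 4 \left(-22268 - 11754\right) = 4 \left(-34022\right) = -136088$)
$\left(-51 + f\right)^{2} + z = \left(-51 + \frac{155}{6}\right)^{2} - 136088 = \left(- \frac{151}{6}\right)^{2} - 136088 = \frac{22801}{36} - 136088 = - \frac{4876367}{36}$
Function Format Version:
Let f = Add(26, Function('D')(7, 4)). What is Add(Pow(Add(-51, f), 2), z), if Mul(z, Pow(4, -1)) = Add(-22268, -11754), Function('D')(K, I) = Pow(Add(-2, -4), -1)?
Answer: Rational(-4876367, 36) ≈ -1.3545e+5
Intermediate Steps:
Function('D')(K, I) = Rational(-1, 6) (Function('D')(K, I) = Pow(-6, -1) = Rational(-1, 6))
f = Rational(155, 6) (f = Add(26, Rational(-1, 6)) = Rational(155, 6) ≈ 25.833)
z = -136088 (z = Mul(4, Add(-22268, -11754)) = Mul(4, -34022) = -136088)
Add(Pow(Add(-51, f), 2), z) = Add(Pow(Add(-51, Rational(155, 6)), 2), -136088) = Add(Pow(Rational(-151, 6), 2), -136088) = Add(Rational(22801, 36), -136088) = Rational(-4876367, 36)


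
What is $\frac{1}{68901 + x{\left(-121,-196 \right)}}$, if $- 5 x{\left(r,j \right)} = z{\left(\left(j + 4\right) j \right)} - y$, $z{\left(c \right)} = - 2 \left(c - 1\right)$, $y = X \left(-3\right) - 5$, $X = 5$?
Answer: $\frac{5}{419747} \approx 1.1912 \cdot 10^{-5}$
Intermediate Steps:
$y = -20$ ($y = 5 \left(-3\right) - 5 = -15 - 5 = -20$)
$z{\left(c \right)} = 2 - 2 c$ ($z{\left(c \right)} = - 2 \left(-1 + c\right) = 2 - 2 c$)
$x{\left(r,j \right)} = - \frac{22}{5} + \frac{2 j \left(4 + j\right)}{5}$ ($x{\left(r,j \right)} = - \frac{\left(2 - 2 \left(j + 4\right) j\right) - -20}{5} = - \frac{\left(2 - 2 \left(4 + j\right) j\right) + 20}{5} = - \frac{\left(2 - 2 j \left(4 + j\right)\right) + 20}{5} = - \frac{22 - 2 j \left(4 + j\right)}{5} = - \frac{22}{5} + \frac{2 j \left(4 + j\right)}{5}$)
$\frac{1}{68901 + x{\left(-121,-196 \right)}} = \frac{1}{68901 - \left(\frac{22}{5} + \frac{392 \left(4 - 196\right)}{5}\right)} = \frac{1}{68901 - \left(\frac{22}{5} + \frac{392}{5} \left(-192\right)\right)} = \frac{1}{68901 + \left(- \frac{22}{5} + \frac{75264}{5}\right)} = \frac{1}{68901 + \frac{75242}{5}} = \frac{1}{\frac{419747}{5}} = \frac{5}{419747}$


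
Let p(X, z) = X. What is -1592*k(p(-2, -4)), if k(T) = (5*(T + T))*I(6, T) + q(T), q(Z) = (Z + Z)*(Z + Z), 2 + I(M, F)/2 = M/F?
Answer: -343872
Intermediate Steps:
I(M, F) = -4 + 2*M/F (I(M, F) = -4 + 2*(M/F) = -4 + 2*M/F)
q(Z) = 4*Z² (q(Z) = (2*Z)*(2*Z) = 4*Z²)
k(T) = 4*T² + 10*T*(-4 + 12/T) (k(T) = (5*(T + T))*(-4 + 2*6/T) + 4*T² = (5*(2*T))*(-4 + 12/T) + 4*T² = (10*T)*(-4 + 12/T) + 4*T² = 10*T*(-4 + 12/T) + 4*T² = 4*T² + 10*T*(-4 + 12/T))
-1592*k(p(-2, -4)) = -1592*(120 - 40*(-2) + 4*(-2)²) = -1592*(120 + 80 + 4*4) = -1592*(120 + 80 + 16) = -1592*216 = -343872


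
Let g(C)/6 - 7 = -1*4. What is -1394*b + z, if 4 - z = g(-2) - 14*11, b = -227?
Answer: 316578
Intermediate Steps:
g(C) = 18 (g(C) = 42 + 6*(-1*4) = 42 + 6*(-4) = 42 - 24 = 18)
z = 140 (z = 4 - (18 - 14*11) = 4 - (18 - 154) = 4 - 1*(-136) = 4 + 136 = 140)
-1394*b + z = -1394*(-227) + 140 = 316438 + 140 = 316578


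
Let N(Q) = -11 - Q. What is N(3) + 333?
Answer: 319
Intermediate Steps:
N(3) + 333 = (-11 - 1*3) + 333 = (-11 - 3) + 333 = -14 + 333 = 319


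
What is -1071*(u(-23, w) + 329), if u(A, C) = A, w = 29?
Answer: -327726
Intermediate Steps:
-1071*(u(-23, w) + 329) = -1071*(-23 + 329) = -1071*306 = -327726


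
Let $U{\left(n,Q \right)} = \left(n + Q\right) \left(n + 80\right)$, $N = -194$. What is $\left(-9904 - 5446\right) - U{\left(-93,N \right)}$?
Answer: $-19081$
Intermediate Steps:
$U{\left(n,Q \right)} = \left(80 + n\right) \left(Q + n\right)$ ($U{\left(n,Q \right)} = \left(Q + n\right) \left(80 + n\right) = \left(80 + n\right) \left(Q + n\right)$)
$\left(-9904 - 5446\right) - U{\left(-93,N \right)} = \left(-9904 - 5446\right) - \left(\left(-93\right)^{2} + 80 \left(-194\right) + 80 \left(-93\right) - -18042\right) = \left(-9904 - 5446\right) - \left(8649 - 15520 - 7440 + 18042\right) = -15350 - 3731 = -19081$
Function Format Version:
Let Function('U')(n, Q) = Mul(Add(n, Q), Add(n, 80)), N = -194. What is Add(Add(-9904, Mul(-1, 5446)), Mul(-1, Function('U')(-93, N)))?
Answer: -19081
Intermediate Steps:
Function('U')(n, Q) = Mul(Add(80, n), Add(Q, n)) (Function('U')(n, Q) = Mul(Add(Q, n), Add(80, n)) = Mul(Add(80, n), Add(Q, n)))
Add(Add(-9904, Mul(-1, 5446)), Mul(-1, Function('U')(-93, N))) = Add(Add(-9904, Mul(-1, 5446)), Mul(-1, Add(Pow(-93, 2), Mul(80, -194), Mul(80, -93), Mul(-194, -93)))) = Add(Add(-9904, -5446), Mul(-1, Add(8649, -15520, -7440, 18042))) = Add(-15350, Mul(-1, 3731)) = Add(-15350, -3731) = -19081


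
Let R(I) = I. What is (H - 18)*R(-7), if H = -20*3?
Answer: 546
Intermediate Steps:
H = -60
(H - 18)*R(-7) = (-60 - 18)*(-7) = -78*(-7) = 546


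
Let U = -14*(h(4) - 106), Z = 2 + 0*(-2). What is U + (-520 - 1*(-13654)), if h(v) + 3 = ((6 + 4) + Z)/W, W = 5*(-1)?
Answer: 73468/5 ≈ 14694.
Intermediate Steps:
Z = 2 (Z = 2 + 0 = 2)
W = -5
h(v) = -27/5 (h(v) = -3 + ((6 + 4) + 2)/(-5) = -3 + (10 + 2)*(-⅕) = -3 + 12*(-⅕) = -3 - 12/5 = -27/5)
U = 7798/5 (U = -14*(-27/5 - 106) = -14*(-557/5) = 7798/5 ≈ 1559.6)
U + (-520 - 1*(-13654)) = 7798/5 + (-520 - 1*(-13654)) = 7798/5 + (-520 + 13654) = 7798/5 + 13134 = 73468/5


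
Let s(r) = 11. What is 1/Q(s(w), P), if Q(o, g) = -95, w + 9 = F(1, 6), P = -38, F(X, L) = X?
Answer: -1/95 ≈ -0.010526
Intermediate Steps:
w = -8 (w = -9 + 1 = -8)
1/Q(s(w), P) = 1/(-95) = -1/95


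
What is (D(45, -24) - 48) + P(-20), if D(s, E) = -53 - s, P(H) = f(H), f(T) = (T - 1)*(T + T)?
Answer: 694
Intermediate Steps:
f(T) = 2*T*(-1 + T) (f(T) = (-1 + T)*(2*T) = 2*T*(-1 + T))
P(H) = 2*H*(-1 + H)
(D(45, -24) - 48) + P(-20) = ((-53 - 1*45) - 48) + 2*(-20)*(-1 - 20) = ((-53 - 45) - 48) + 2*(-20)*(-21) = (-98 - 48) + 840 = -146 + 840 = 694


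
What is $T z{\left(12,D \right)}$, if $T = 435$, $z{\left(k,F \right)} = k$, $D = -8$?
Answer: $5220$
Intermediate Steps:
$T z{\left(12,D \right)} = 435 \cdot 12 = 5220$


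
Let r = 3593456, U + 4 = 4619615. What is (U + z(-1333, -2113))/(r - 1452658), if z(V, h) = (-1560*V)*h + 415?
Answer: -2194660607/1070399 ≈ -2050.3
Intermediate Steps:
U = 4619611 (U = -4 + 4619615 = 4619611)
z(V, h) = 415 - 1560*V*h (z(V, h) = -1560*V*h + 415 = 415 - 1560*V*h)
(U + z(-1333, -2113))/(r - 1452658) = (4619611 + (415 - 1560*(-1333)*(-2113)))/(3593456 - 1452658) = (4619611 + (415 - 4393941240))/2140798 = (4619611 - 4393940825)*(1/2140798) = -4389321214*1/2140798 = -2194660607/1070399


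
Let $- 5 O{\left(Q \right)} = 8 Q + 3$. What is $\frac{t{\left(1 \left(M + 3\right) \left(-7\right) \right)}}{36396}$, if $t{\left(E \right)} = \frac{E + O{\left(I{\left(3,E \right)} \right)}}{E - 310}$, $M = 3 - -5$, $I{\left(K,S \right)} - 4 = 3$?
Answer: $\frac{37}{5868855} \approx 6.3045 \cdot 10^{-6}$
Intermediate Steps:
$I{\left(K,S \right)} = 7$ ($I{\left(K,S \right)} = 4 + 3 = 7$)
$M = 8$ ($M = 3 + 5 = 8$)
$O{\left(Q \right)} = - \frac{3}{5} - \frac{8 Q}{5}$ ($O{\left(Q \right)} = - \frac{8 Q + 3}{5} = - \frac{3 + 8 Q}{5} = - \frac{3}{5} - \frac{8 Q}{5}$)
$t{\left(E \right)} = \frac{- \frac{59}{5} + E}{-310 + E}$ ($t{\left(E \right)} = \frac{E - \frac{59}{5}}{E - 310} = \frac{E - \frac{59}{5}}{-310 + E} = \frac{- \frac{59}{5} + E}{-310 + E}$)
$\frac{t{\left(1 \left(M + 3\right) \left(-7\right) \right)}}{36396} = \frac{\frac{1}{-310 + 1 \left(8 + 3\right) \left(-7\right)} \left(- \frac{59}{5} + 1 \left(8 + 3\right) \left(-7\right)\right)}{36396} = \frac{- \frac{59}{5} + 1 \cdot 11 \left(-7\right)}{-310 + 1 \cdot 11 \left(-7\right)} \frac{1}{36396} = \frac{- \frac{59}{5} + 11 \left(-7\right)}{-310 + 11 \left(-7\right)} \frac{1}{36396} = \frac{- \frac{59}{5} - 77}{-310 - 77} \cdot \frac{1}{36396} = \frac{1}{-387} \left(- \frac{444}{5}\right) \frac{1}{36396} = \left(- \frac{1}{387}\right) \left(- \frac{444}{5}\right) \frac{1}{36396} = \frac{148}{645} \cdot \frac{1}{36396} = \frac{37}{5868855}$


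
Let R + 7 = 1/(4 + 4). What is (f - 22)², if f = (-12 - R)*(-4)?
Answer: 9/4 ≈ 2.2500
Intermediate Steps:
R = -55/8 (R = -7 + 1/(4 + 4) = -7 + 1/8 = -7 + ⅛ = -55/8 ≈ -6.8750)
f = 41/2 (f = (-12 - 1*(-55/8))*(-4) = (-12 + 55/8)*(-4) = -41/8*(-4) = 41/2 ≈ 20.500)
(f - 22)² = (41/2 - 22)² = (-3/2)² = 9/4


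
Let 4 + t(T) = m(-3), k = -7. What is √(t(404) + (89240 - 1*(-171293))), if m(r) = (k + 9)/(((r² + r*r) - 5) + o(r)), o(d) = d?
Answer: √6513230/5 ≈ 510.42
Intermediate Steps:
m(r) = 2/(-5 + r + 2*r²) (m(r) = (-7 + 9)/(((r² + r*r) - 5) + r) = 2/(((r² + r²) - 5) + r) = 2/((2*r² - 5) + r) = 2/((-5 + 2*r²) + r) = 2/(-5 + r + 2*r²))
t(T) = -19/5 (t(T) = -4 + 2/(-5 - 3 + 2*(-3)²) = -4 + 2/(-5 - 3 + 2*9) = -4 + 2/(-5 - 3 + 18) = -4 + 2/10 = -4 + 2*(⅒) = -4 + ⅕ = -19/5)
√(t(404) + (89240 - 1*(-171293))) = √(-19/5 + (89240 - 1*(-171293))) = √(-19/5 + (89240 + 171293)) = √(-19/5 + 260533) = √(1302646/5) = √6513230/5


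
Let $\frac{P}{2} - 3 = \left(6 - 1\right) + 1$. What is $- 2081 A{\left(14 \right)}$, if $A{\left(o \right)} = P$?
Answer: $-37458$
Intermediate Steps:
$P = 18$ ($P = 6 + 2 \left(\left(6 - 1\right) + 1\right) = 6 + 2 \left(5 + 1\right) = 6 + 2 \cdot 6 = 6 + 12 = 18$)
$A{\left(o \right)} = 18$
$- 2081 A{\left(14 \right)} = \left(-2081\right) 18 = -37458$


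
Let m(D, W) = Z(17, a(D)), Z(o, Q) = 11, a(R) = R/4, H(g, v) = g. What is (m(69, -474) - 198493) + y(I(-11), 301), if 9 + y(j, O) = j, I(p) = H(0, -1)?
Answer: -198491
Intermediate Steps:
a(R) = R/4 (a(R) = R*(1/4) = R/4)
I(p) = 0
y(j, O) = -9 + j
m(D, W) = 11
(m(69, -474) - 198493) + y(I(-11), 301) = (11 - 198493) + (-9 + 0) = -198482 - 9 = -198491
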